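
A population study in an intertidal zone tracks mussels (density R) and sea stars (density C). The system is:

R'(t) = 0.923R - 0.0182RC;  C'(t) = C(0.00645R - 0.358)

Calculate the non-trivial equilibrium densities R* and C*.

R* ≈ 55.5, C* ≈ 50.7

Set dC/dt = 0 with C > 0: 0.00645R - 0.358 = 0, so R* = 0.358/0.00645 = 55.5.
Set dR/dt = 0 with R > 0: 0.923 - 0.0182C = 0, so C* = 0.923/0.0182 = 50.7.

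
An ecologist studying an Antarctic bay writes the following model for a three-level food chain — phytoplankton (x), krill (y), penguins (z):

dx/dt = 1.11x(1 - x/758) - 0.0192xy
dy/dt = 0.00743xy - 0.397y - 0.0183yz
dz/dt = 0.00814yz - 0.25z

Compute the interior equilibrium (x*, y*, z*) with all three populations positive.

From dz/dt = 0: 0.00814y* = 0.25, so y* = 30.7.
From dx/dt = 0: 1.11(1 - x*/758) = 0.0192·30.7, giving x* = 758·(1 - 0.531) = 355.
From dy/dt = 0: 0.00743·355 - 0.397 = 0.0183z*, so z* = 2.24/0.0183 = 123.

x* ≈ 355, y* ≈ 30.7, z* ≈ 123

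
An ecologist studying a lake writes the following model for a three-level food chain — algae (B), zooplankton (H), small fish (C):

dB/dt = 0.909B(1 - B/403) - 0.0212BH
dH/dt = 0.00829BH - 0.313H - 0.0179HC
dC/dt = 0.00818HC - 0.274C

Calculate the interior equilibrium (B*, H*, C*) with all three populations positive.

From dC/dt = 0: 0.00818H* = 0.274, so H* = 33.5.
From dB/dt = 0: 0.909(1 - B*/403) = 0.0212·33.5, giving B* = 403·(1 - 0.781) = 88.2.
From dH/dt = 0: 0.00829·88.2 - 0.313 = 0.0179C*, so C* = 0.418/0.0179 = 23.3.

B* ≈ 88.2, H* ≈ 33.5, C* ≈ 23.3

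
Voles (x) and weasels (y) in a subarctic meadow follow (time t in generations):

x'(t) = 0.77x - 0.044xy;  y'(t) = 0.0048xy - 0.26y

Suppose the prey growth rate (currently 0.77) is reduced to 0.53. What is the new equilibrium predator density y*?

At the interior fixed point, setting dx/dt = 0 with x > 0 fixes y* = (prey growth rate)/(xy coefficient) — independent of the other coefficients.
With the change, y* = 0.53/0.044 = 12; it falls from 17.5.

y* ≈ 12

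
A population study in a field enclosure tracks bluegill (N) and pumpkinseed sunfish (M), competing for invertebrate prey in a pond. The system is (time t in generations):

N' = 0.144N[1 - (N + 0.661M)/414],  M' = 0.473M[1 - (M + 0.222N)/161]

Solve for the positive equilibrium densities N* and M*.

N* ≈ 360, M* ≈ 81

Setting both brackets to zero gives the nullclines N + 0.661M = 414 and 0.222N + M = 161.
Substituting M = 161 - 0.222N into the first: N(1 - 0.661·0.222) = 414 - 0.661·161.
So N* = 308/0.853 = 360, and then M* = 161 - 0.222·360 = 81.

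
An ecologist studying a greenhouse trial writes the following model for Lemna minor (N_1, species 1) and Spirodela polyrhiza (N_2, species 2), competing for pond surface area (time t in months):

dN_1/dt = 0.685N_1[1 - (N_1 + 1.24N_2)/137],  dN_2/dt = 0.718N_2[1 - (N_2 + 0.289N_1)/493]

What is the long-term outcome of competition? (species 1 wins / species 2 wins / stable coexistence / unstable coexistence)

species 2 excludes species 1

Compare the nullcline intercepts: K1/α12 = 137/1.24 = 110 < K2 = 493; K2/α21 = 493/0.289 = 1710 > K1 = 137.
Since the inequalities point opposite ways, species 2 can invade but species 1 cannot.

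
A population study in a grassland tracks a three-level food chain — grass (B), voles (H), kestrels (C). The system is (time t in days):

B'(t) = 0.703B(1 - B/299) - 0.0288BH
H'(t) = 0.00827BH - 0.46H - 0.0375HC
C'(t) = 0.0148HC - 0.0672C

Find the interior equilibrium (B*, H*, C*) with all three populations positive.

From dC/dt = 0: 0.0148H* = 0.0672, so H* = 4.54.
From dB/dt = 0: 0.703(1 - B*/299) = 0.0288·4.54, giving B* = 299·(1 - 0.186) = 243.
From dH/dt = 0: 0.00827·243 - 0.46 = 0.0375C*, so C* = 1.55/0.0375 = 41.4.

B* ≈ 243, H* ≈ 4.54, C* ≈ 41.4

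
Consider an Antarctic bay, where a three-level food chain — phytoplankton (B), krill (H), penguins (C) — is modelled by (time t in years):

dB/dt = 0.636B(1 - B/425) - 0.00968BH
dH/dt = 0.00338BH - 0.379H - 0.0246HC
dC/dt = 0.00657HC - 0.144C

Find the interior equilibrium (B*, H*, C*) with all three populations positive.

From dC/dt = 0: 0.00657H* = 0.144, so H* = 21.9.
From dB/dt = 0: 0.636(1 - B*/425) = 0.00968·21.9, giving B* = 425·(1 - 0.334) = 283.
From dH/dt = 0: 0.00338·283 - 0.379 = 0.0246C*, so C* = 0.578/0.0246 = 23.5.

B* ≈ 283, H* ≈ 21.9, C* ≈ 23.5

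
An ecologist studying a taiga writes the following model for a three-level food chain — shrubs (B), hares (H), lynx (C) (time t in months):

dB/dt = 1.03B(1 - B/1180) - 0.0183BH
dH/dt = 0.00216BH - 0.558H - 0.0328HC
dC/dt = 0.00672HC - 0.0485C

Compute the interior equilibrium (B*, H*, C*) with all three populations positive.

From dC/dt = 0: 0.00672H* = 0.0485, so H* = 7.22.
From dB/dt = 0: 1.03(1 - B*/1180) = 0.0183·7.22, giving B* = 1180·(1 - 0.128) = 1030.
From dH/dt = 0: 0.00216·1030 - 0.558 = 0.0328C*, so C* = 1.66/0.0328 = 50.7.

B* ≈ 1030, H* ≈ 7.22, C* ≈ 50.7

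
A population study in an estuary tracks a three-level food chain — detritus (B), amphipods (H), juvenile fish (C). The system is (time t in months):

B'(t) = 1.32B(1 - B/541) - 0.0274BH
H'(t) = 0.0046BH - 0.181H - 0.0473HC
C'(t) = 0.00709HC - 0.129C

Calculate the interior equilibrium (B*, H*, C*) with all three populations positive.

B* ≈ 337, H* ≈ 18.2, C* ≈ 28.9

From dC/dt = 0: 0.00709H* = 0.129, so H* = 18.2.
From dB/dt = 0: 1.32(1 - B*/541) = 0.0274·18.2, giving B* = 541·(1 - 0.378) = 337.
From dH/dt = 0: 0.0046·337 - 0.181 = 0.0473C*, so C* = 1.37/0.0473 = 28.9.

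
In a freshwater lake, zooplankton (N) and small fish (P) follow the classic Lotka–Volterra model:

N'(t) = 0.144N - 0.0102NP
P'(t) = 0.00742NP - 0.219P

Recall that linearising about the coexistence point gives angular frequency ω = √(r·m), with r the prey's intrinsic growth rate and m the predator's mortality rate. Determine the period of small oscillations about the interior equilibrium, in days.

T ≈ 35.4 days

Here r = 0.144 and m = 0.219, so r·m = 0.0315.
ω = √0.0315 = 0.178 per day, hence T = 2π/ω ≈ 35.4 days.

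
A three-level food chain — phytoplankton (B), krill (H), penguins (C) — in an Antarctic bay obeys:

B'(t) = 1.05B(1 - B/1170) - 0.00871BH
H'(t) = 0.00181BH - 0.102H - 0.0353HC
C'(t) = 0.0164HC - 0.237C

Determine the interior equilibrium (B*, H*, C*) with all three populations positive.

B* ≈ 1030, H* ≈ 14.5, C* ≈ 49.9

From dC/dt = 0: 0.0164H* = 0.237, so H* = 14.5.
From dB/dt = 0: 1.05(1 - B*/1170) = 0.00871·14.5, giving B* = 1170·(1 - 0.12) = 1030.
From dH/dt = 0: 0.00181·1030 - 0.102 = 0.0353C*, so C* = 1.76/0.0353 = 49.9.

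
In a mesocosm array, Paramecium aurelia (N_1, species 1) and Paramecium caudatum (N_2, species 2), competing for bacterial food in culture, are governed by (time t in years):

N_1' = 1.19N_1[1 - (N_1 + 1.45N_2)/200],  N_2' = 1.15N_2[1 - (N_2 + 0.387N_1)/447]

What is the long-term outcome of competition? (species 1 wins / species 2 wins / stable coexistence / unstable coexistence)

species 2 excludes species 1

Compare the nullcline intercepts: K1/α12 = 200/1.45 = 138 < K2 = 447; K2/α21 = 447/0.387 = 1160 > K1 = 200.
Since the inequalities point opposite ways, species 2 can invade but species 1 cannot.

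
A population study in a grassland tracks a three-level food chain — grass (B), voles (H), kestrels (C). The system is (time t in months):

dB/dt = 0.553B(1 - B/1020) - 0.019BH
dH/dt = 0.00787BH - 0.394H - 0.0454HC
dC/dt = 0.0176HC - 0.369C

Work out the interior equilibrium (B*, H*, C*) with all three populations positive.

B* ≈ 285, H* ≈ 21, C* ≈ 40.8

From dC/dt = 0: 0.0176H* = 0.369, so H* = 21.
From dB/dt = 0: 0.553(1 - B*/1020) = 0.019·21, giving B* = 1020·(1 - 0.72) = 285.
From dH/dt = 0: 0.00787·285 - 0.394 = 0.0454C*, so C* = 1.85/0.0454 = 40.8.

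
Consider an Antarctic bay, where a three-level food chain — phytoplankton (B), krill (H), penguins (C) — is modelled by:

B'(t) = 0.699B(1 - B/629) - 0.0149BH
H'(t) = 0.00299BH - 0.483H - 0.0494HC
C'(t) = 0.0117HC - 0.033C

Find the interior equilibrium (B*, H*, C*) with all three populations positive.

From dC/dt = 0: 0.0117H* = 0.033, so H* = 2.82.
From dB/dt = 0: 0.699(1 - B*/629) = 0.0149·2.82, giving B* = 629·(1 - 0.0601) = 591.
From dH/dt = 0: 0.00299·591 - 0.483 = 0.0494C*, so C* = 1.28/0.0494 = 26.

B* ≈ 591, H* ≈ 2.82, C* ≈ 26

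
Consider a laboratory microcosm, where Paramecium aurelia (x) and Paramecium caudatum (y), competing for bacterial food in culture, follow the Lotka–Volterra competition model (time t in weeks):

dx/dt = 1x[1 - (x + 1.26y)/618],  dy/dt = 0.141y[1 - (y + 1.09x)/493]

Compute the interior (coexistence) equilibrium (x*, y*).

Setting both brackets to zero gives the nullclines x + 1.26y = 618 and 1.09x + y = 493.
Substituting y = 493 - 1.09x into the first: x(1 - 1.26·1.09) = 618 - 1.26·493.
So x* = -3.18/-0.373 = 8.52, and then y* = 493 - 1.09·8.52 = 484.

x* ≈ 8.52, y* ≈ 484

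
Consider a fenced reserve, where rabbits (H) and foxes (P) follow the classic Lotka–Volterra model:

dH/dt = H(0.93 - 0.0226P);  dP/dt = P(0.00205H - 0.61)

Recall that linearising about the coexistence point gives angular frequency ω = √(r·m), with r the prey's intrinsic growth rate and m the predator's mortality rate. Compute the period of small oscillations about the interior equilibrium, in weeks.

Here r = 0.93 and m = 0.61, so r·m = 0.567.
ω = √0.567 = 0.753 per week, hence T = 2π/ω ≈ 8.34 weeks.

T ≈ 8.34 weeks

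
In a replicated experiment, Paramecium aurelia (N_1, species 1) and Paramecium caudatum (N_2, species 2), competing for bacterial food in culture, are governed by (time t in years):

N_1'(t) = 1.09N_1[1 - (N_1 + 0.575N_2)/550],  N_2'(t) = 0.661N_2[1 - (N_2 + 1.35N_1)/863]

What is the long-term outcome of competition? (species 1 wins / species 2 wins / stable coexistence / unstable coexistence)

stable coexistence

Compare the nullcline intercepts: K1/α12 = 550/0.575 = 957 > K2 = 863; K2/α21 = 863/1.35 = 639 > K1 = 550.
Since both inequalities hold, each species can invade when rare, so the interior equilibrium is stable.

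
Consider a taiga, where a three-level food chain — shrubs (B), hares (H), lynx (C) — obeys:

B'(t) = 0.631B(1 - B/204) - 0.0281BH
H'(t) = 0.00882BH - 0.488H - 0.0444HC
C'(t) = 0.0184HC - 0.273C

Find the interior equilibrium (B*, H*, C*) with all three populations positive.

From dC/dt = 0: 0.0184H* = 0.273, so H* = 14.8.
From dB/dt = 0: 0.631(1 - B*/204) = 0.0281·14.8, giving B* = 204·(1 - 0.661) = 69.2.
From dH/dt = 0: 0.00882·69.2 - 0.488 = 0.0444C*, so C* = 0.122/0.0444 = 2.76.

B* ≈ 69.2, H* ≈ 14.8, C* ≈ 2.76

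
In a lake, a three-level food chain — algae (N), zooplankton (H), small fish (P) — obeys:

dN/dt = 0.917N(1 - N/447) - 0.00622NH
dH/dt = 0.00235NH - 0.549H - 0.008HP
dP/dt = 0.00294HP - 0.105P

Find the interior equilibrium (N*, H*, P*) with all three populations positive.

N* ≈ 339, H* ≈ 35.7, P* ≈ 30.9

From dP/dt = 0: 0.00294H* = 0.105, so H* = 35.7.
From dN/dt = 0: 0.917(1 - N*/447) = 0.00622·35.7, giving N* = 447·(1 - 0.242) = 339.
From dH/dt = 0: 0.00235·339 - 0.549 = 0.008P*, so P* = 0.247/0.008 = 30.9.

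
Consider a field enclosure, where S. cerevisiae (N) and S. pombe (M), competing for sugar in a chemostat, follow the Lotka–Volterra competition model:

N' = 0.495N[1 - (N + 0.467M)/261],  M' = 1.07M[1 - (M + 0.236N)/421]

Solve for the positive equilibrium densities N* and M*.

N* ≈ 72.4, M* ≈ 404

Setting both brackets to zero gives the nullclines N + 0.467M = 261 and 0.236N + M = 421.
Substituting M = 421 - 0.236N into the first: N(1 - 0.467·0.236) = 261 - 0.467·421.
So N* = 64.4/0.89 = 72.4, and then M* = 421 - 0.236·72.4 = 404.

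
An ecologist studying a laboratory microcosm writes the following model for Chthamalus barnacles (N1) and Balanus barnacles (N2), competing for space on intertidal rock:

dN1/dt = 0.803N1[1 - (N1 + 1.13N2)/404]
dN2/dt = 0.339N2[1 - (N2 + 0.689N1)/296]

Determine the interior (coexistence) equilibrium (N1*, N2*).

N1* ≈ 314, N2* ≈ 79.7

Setting both brackets to zero gives the nullclines N1 + 1.13N2 = 404 and 0.689N1 + N2 = 296.
Substituting N2 = 296 - 0.689N1 into the first: N1(1 - 1.13·0.689) = 404 - 1.13·296.
So N1* = 69.5/0.221 = 314, and then N2* = 296 - 0.689·314 = 79.7.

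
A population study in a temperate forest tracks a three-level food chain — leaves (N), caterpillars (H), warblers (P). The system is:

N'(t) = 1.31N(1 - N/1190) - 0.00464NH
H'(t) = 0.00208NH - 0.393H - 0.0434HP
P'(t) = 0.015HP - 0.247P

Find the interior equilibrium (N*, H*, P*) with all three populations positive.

From dP/dt = 0: 0.015H* = 0.247, so H* = 16.5.
From dN/dt = 0: 1.31(1 - N*/1190) = 0.00464·16.5, giving N* = 1190·(1 - 0.0583) = 1120.
From dH/dt = 0: 0.00208·1120 - 0.393 = 0.0434P*, so P* = 1.94/0.0434 = 44.7.

N* ≈ 1120, H* ≈ 16.5, P* ≈ 44.7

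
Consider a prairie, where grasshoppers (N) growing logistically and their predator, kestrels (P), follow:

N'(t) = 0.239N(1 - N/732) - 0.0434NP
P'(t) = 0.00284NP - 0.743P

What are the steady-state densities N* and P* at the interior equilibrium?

From dP/dt = 0 with P > 0: 0.00284N* = 0.743, so N* = 262.
Substitute into dN/dt = 0: 0.239(1 - 262/732) = 0.0434P*.
The bracket is 0.643, giving P* = 0.154/0.0434 = 3.54.

N* ≈ 262, P* ≈ 3.54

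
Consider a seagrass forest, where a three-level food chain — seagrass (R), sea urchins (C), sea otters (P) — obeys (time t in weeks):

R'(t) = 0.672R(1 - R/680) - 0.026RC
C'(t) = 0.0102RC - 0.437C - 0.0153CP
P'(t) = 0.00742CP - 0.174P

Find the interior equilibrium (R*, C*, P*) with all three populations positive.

From dP/dt = 0: 0.00742C* = 0.174, so C* = 23.5.
From dR/dt = 0: 0.672(1 - R*/680) = 0.026·23.5, giving R* = 680·(1 - 0.907) = 63.
From dC/dt = 0: 0.0102·63 - 0.437 = 0.0153P*, so P* = 0.206/0.0153 = 13.5.

R* ≈ 63, C* ≈ 23.5, P* ≈ 13.5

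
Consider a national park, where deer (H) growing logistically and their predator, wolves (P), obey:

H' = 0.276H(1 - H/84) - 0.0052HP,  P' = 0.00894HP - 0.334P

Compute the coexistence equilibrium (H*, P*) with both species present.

H* ≈ 37.4, P* ≈ 29.5

From dP/dt = 0 with P > 0: 0.00894H* = 0.334, so H* = 37.4.
Substitute into dH/dt = 0: 0.276(1 - 37.4/84) = 0.0052P*.
The bracket is 0.555, giving P* = 0.153/0.0052 = 29.5.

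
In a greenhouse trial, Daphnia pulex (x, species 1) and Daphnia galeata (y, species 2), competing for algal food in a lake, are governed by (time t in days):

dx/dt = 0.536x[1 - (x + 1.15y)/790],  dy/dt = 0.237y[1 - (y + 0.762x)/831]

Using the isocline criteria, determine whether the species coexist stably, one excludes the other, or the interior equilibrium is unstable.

Compare the nullcline intercepts: K1/α12 = 790/1.15 = 687 < K2 = 831; K2/α21 = 831/0.762 = 1090 > K1 = 790.
Since the inequalities point opposite ways, species 2 can invade but species 1 cannot.

species 2 excludes species 1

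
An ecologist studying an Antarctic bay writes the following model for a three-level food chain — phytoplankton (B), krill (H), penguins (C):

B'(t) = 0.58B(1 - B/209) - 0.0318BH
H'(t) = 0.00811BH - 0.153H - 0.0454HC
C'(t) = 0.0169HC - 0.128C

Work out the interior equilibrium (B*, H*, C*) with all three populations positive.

B* ≈ 122, H* ≈ 7.57, C* ≈ 18.5

From dC/dt = 0: 0.0169H* = 0.128, so H* = 7.57.
From dB/dt = 0: 0.58(1 - B*/209) = 0.0318·7.57, giving B* = 209·(1 - 0.415) = 122.
From dH/dt = 0: 0.00811·122 - 0.153 = 0.0454C*, so C* = 0.838/0.0454 = 18.5.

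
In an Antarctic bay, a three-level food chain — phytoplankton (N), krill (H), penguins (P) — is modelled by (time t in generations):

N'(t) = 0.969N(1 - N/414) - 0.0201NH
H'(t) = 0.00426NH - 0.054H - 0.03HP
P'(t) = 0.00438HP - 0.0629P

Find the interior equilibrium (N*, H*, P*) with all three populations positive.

From dP/dt = 0: 0.00438H* = 0.0629, so H* = 14.4.
From dN/dt = 0: 0.969(1 - N*/414) = 0.0201·14.4, giving N* = 414·(1 - 0.298) = 291.
From dH/dt = 0: 0.00426·291 - 0.054 = 0.03P*, so P* = 1.18/0.03 = 39.5.

N* ≈ 291, H* ≈ 14.4, P* ≈ 39.5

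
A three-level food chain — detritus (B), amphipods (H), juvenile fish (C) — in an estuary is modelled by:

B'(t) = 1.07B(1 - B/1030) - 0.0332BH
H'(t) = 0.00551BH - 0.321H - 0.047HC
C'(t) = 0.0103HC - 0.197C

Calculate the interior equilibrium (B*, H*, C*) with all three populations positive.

From dC/dt = 0: 0.0103H* = 0.197, so H* = 19.1.
From dB/dt = 0: 1.07(1 - B*/1030) = 0.0332·19.1, giving B* = 1030·(1 - 0.593) = 419.
From dH/dt = 0: 0.00551·419 - 0.321 = 0.047C*, so C* = 1.99/0.047 = 42.3.

B* ≈ 419, H* ≈ 19.1, C* ≈ 42.3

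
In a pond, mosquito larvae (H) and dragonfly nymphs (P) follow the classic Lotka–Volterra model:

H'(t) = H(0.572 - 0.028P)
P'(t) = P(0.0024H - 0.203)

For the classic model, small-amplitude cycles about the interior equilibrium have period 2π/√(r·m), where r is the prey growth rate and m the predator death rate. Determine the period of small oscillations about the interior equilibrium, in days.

T ≈ 18.4 days

Here r = 0.572 and m = 0.203, so r·m = 0.116.
ω = √0.116 = 0.341 per day, hence T = 2π/ω ≈ 18.4 days.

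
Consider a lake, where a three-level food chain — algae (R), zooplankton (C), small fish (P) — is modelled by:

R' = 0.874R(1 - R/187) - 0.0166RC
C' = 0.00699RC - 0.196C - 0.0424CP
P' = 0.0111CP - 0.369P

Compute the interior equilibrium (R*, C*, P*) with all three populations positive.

From dP/dt = 0: 0.0111C* = 0.369, so C* = 33.2.
From dR/dt = 0: 0.874(1 - R*/187) = 0.0166·33.2, giving R* = 187·(1 - 0.631) = 68.9.
From dC/dt = 0: 0.00699·68.9 - 0.196 = 0.0424P*, so P* = 0.286/0.0424 = 6.74.

R* ≈ 68.9, C* ≈ 33.2, P* ≈ 6.74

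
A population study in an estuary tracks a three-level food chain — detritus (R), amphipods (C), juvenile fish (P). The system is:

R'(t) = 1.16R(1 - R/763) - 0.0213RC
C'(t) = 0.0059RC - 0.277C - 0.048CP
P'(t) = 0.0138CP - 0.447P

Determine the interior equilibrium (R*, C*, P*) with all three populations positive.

R* ≈ 309, C* ≈ 32.4, P* ≈ 32.2

From dP/dt = 0: 0.0138C* = 0.447, so C* = 32.4.
From dR/dt = 0: 1.16(1 - R*/763) = 0.0213·32.4, giving R* = 763·(1 - 0.595) = 309.
From dC/dt = 0: 0.0059·309 - 0.277 = 0.048P*, so P* = 1.55/0.048 = 32.2.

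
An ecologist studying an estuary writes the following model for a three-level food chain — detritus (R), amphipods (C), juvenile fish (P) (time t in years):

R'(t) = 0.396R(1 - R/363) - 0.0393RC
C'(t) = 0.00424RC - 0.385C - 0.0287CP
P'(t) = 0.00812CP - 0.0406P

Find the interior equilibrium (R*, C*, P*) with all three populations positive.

R* ≈ 183, C* ≈ 5, P* ≈ 13.6

From dP/dt = 0: 0.00812C* = 0.0406, so C* = 5.
From dR/dt = 0: 0.396(1 - R*/363) = 0.0393·5, giving R* = 363·(1 - 0.496) = 183.
From dC/dt = 0: 0.00424·183 - 0.385 = 0.0287P*, so P* = 0.39/0.0287 = 13.6.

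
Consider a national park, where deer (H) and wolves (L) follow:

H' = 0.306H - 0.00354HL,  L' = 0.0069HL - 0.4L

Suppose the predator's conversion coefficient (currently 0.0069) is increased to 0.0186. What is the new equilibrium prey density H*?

H* ≈ 21.5

At the interior fixed point, setting dL/dt = 0 with L > 0 fixes H* = (predator death rate)/(HL coefficient) — independent of the other coefficients.
With the change, H* = 0.4/0.0186 = 21.5; it falls from 58.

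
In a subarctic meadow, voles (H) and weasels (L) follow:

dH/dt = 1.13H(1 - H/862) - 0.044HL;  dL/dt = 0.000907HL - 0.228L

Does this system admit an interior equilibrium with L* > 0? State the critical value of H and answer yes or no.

The predator equation gives dL/dt > 0 only when H > 0.228/0.000907 = 251.
Without the predator, H → K = 862. Since 862 > 251, the predator can invade and persist.

Threshold H = 251; K > 251, so yes, the predator persists.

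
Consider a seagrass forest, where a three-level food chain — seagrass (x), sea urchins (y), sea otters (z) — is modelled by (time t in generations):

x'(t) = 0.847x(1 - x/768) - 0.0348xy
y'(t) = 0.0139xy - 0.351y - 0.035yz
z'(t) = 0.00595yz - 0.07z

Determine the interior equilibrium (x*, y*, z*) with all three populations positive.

x* ≈ 397, y* ≈ 11.8, z* ≈ 148

From dz/dt = 0: 0.00595y* = 0.07, so y* = 11.8.
From dx/dt = 0: 0.847(1 - x*/768) = 0.0348·11.8, giving x* = 768·(1 - 0.483) = 397.
From dy/dt = 0: 0.0139·397 - 0.351 = 0.035z*, so z* = 5.16/0.035 = 148.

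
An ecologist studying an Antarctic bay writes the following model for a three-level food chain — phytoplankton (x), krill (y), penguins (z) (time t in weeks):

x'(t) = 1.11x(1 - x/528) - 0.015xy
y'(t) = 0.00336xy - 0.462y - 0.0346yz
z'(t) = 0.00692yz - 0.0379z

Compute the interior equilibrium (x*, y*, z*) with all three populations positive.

From dz/dt = 0: 0.00692y* = 0.0379, so y* = 5.48.
From dx/dt = 0: 1.11(1 - x*/528) = 0.015·5.48, giving x* = 528·(1 - 0.074) = 489.
From dy/dt = 0: 0.00336·489 - 0.462 = 0.0346z*, so z* = 1.18/0.0346 = 34.1.

x* ≈ 489, y* ≈ 5.48, z* ≈ 34.1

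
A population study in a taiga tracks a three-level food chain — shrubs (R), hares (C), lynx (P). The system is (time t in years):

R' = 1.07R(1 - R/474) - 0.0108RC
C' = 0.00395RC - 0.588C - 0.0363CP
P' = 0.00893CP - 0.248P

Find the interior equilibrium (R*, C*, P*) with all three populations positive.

R* ≈ 341, C* ≈ 27.8, P* ≈ 20.9

From dP/dt = 0: 0.00893C* = 0.248, so C* = 27.8.
From dR/dt = 0: 1.07(1 - R*/474) = 0.0108·27.8, giving R* = 474·(1 - 0.28) = 341.
From dC/dt = 0: 0.00395·341 - 0.588 = 0.0363P*, so P* = 0.759/0.0363 = 20.9.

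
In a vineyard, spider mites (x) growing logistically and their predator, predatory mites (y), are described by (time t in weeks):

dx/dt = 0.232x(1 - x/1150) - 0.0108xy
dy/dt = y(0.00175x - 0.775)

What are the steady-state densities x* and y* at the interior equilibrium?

x* ≈ 443, y* ≈ 13.2

From dy/dt = 0 with y > 0: 0.00175x* = 0.775, so x* = 443.
Substitute into dx/dt = 0: 0.232(1 - 443/1150) = 0.0108y*.
The bracket is 0.615, giving y* = 0.143/0.0108 = 13.2.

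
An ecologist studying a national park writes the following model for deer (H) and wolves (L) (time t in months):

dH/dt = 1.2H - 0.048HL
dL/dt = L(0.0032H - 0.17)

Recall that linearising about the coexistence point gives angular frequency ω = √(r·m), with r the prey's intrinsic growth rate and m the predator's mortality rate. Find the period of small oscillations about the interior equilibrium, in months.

Here r = 1.2 and m = 0.17, so r·m = 0.204.
ω = √0.204 = 0.452 per month, hence T = 2π/ω ≈ 13.9 months.

T ≈ 13.9 months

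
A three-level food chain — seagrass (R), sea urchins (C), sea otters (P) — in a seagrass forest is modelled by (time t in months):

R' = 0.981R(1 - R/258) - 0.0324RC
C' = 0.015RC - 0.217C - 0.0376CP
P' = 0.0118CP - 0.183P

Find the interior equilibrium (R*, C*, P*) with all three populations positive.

R* ≈ 126, C* ≈ 15.5, P* ≈ 44.4

From dP/dt = 0: 0.0118C* = 0.183, so C* = 15.5.
From dR/dt = 0: 0.981(1 - R*/258) = 0.0324·15.5, giving R* = 258·(1 - 0.512) = 126.
From dC/dt = 0: 0.015·126 - 0.217 = 0.0376P*, so P* = 1.67/0.0376 = 44.4.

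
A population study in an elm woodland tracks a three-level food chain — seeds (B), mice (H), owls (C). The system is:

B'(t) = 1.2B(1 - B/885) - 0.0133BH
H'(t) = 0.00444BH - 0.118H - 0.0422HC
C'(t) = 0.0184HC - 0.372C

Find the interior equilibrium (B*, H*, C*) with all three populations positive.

From dC/dt = 0: 0.0184H* = 0.372, so H* = 20.2.
From dB/dt = 0: 1.2(1 - B*/885) = 0.0133·20.2, giving B* = 885·(1 - 0.224) = 687.
From dH/dt = 0: 0.00444·687 - 0.118 = 0.0422C*, so C* = 2.93/0.0422 = 69.5.

B* ≈ 687, H* ≈ 20.2, C* ≈ 69.5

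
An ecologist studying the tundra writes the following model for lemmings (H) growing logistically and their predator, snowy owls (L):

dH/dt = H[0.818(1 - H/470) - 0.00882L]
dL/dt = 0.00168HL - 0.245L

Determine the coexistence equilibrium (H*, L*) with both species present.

From dL/dt = 0 with L > 0: 0.00168H* = 0.245, so H* = 146.
Substitute into dH/dt = 0: 0.818(1 - 146/470) = 0.00882L*.
The bracket is 0.69, giving L* = 0.564/0.00882 = 64.

H* ≈ 146, L* ≈ 64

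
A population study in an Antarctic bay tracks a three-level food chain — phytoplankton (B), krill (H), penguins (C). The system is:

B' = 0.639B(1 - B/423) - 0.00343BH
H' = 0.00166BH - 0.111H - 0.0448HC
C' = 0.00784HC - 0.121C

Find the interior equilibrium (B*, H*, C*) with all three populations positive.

B* ≈ 388, H* ≈ 15.4, C* ≈ 11.9

From dC/dt = 0: 0.00784H* = 0.121, so H* = 15.4.
From dB/dt = 0: 0.639(1 - B*/423) = 0.00343·15.4, giving B* = 423·(1 - 0.0828) = 388.
From dH/dt = 0: 0.00166·388 - 0.111 = 0.0448C*, so C* = 0.533/0.0448 = 11.9.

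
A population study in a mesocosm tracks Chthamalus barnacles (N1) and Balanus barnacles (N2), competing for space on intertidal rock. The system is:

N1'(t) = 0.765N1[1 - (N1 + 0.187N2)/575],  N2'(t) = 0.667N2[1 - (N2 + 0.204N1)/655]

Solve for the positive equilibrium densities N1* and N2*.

Setting both brackets to zero gives the nullclines N1 + 0.187N2 = 575 and 0.204N1 + N2 = 655.
Substituting N2 = 655 - 0.204N1 into the first: N1(1 - 0.187·0.204) = 575 - 0.187·655.
So N1* = 453/0.962 = 470, and then N2* = 655 - 0.204·470 = 559.

N1* ≈ 470, N2* ≈ 559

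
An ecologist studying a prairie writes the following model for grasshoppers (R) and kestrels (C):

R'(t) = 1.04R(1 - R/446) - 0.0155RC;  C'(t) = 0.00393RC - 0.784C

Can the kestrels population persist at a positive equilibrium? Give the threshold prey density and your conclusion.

The predator equation gives dC/dt > 0 only when R > 0.784/0.00393 = 199.
Without the predator, R → K = 446. Since 446 > 199, the predator can invade and persist.

Threshold R = 199; K > 199, so yes, the predator persists.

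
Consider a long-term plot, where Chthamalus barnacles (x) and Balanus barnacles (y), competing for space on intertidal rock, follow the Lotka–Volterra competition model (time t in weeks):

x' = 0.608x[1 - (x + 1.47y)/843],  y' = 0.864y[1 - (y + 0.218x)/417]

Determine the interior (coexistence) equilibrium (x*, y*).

Setting both brackets to zero gives the nullclines x + 1.47y = 843 and 0.218x + y = 417.
Substituting y = 417 - 0.218x into the first: x(1 - 1.47·0.218) = 843 - 1.47·417.
So x* = 230/0.68 = 338, and then y* = 417 - 0.218·338 = 343.

x* ≈ 338, y* ≈ 343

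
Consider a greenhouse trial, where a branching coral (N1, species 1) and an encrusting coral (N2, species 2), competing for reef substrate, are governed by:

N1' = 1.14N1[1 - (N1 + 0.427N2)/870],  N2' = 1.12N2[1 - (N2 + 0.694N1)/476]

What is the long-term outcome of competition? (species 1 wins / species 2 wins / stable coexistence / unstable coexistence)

species 1 excludes species 2

Compare the nullcline intercepts: K1/α12 = 870/0.427 = 2040 > K2 = 476; K2/α21 = 476/0.694 = 686 < K1 = 870.
Since the inequalities point opposite ways, species 1 can invade but species 2 cannot.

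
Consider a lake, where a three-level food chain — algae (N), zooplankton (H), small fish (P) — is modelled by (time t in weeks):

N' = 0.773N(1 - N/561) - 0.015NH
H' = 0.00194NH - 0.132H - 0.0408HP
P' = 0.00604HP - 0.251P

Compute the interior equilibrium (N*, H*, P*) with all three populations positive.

N* ≈ 109, H* ≈ 41.6, P* ≈ 1.93

From dP/dt = 0: 0.00604H* = 0.251, so H* = 41.6.
From dN/dt = 0: 0.773(1 - N*/561) = 0.015·41.6, giving N* = 561·(1 - 0.806) = 109.
From dH/dt = 0: 0.00194·109 - 0.132 = 0.0408P*, so P* = 0.0787/0.0408 = 1.93.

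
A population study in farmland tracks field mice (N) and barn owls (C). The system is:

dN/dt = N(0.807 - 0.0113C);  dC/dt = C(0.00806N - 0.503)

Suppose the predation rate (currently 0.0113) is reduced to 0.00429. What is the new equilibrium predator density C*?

At the interior fixed point, setting dN/dt = 0 with N > 0 fixes C* = (prey growth rate)/(NC coefficient) — independent of the other coefficients.
With the change, C* = 0.807/0.00429 = 188; it rises from 71.4.

C* ≈ 188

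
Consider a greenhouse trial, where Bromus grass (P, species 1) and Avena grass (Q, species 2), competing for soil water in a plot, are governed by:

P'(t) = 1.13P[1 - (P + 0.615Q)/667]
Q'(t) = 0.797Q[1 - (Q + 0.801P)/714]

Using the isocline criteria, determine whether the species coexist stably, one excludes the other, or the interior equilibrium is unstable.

stable coexistence

Compare the nullcline intercepts: K1/α12 = 667/0.615 = 1080 > K2 = 714; K2/α21 = 714/0.801 = 891 > K1 = 667.
Since both inequalities hold, each species can invade when rare, so the interior equilibrium is stable.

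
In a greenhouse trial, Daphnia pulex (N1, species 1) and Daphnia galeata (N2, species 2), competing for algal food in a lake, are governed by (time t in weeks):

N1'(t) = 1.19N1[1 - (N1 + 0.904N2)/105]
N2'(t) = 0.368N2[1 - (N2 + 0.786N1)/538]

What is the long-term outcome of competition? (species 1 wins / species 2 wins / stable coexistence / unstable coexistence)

Compare the nullcline intercepts: K1/α12 = 105/0.904 = 116 < K2 = 538; K2/α21 = 538/0.786 = 684 > K1 = 105.
Since the inequalities point opposite ways, species 2 can invade but species 1 cannot.

species 2 excludes species 1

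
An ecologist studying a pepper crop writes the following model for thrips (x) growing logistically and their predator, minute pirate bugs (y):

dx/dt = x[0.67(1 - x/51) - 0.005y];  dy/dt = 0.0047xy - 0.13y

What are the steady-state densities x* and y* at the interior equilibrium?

From dy/dt = 0 with y > 0: 0.0047x* = 0.13, so x* = 27.7.
Substitute into dx/dt = 0: 0.67(1 - 27.7/51) = 0.005y*.
The bracket is 0.458, giving y* = 0.307/0.005 = 61.3.

x* ≈ 27.7, y* ≈ 61.3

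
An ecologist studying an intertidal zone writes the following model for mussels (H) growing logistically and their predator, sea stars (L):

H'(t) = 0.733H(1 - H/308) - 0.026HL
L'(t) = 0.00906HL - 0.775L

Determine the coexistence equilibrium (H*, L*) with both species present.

From dL/dt = 0 with L > 0: 0.00906H* = 0.775, so H* = 85.5.
Substitute into dH/dt = 0: 0.733(1 - 85.5/308) = 0.026L*.
The bracket is 0.722, giving L* = 0.529/0.026 = 20.4.

H* ≈ 85.5, L* ≈ 20.4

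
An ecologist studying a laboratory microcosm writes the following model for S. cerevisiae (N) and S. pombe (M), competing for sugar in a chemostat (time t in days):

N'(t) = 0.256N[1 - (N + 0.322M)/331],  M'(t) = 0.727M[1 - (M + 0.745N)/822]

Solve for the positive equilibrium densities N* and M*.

Setting both brackets to zero gives the nullclines N + 0.322M = 331 and 0.745N + M = 822.
Substituting M = 822 - 0.745N into the first: N(1 - 0.322·0.745) = 331 - 0.322·822.
So N* = 66.3/0.76 = 87.2, and then M* = 822 - 0.745·87.2 = 757.

N* ≈ 87.2, M* ≈ 757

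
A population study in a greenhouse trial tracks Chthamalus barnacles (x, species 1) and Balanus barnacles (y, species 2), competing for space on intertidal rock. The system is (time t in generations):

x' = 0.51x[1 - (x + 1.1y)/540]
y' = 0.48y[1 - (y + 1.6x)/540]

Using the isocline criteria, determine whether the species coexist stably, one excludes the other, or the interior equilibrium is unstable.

unstable coexistence (outcome depends on initial conditions)

Compare the nullcline intercepts: K1/α12 = 540/1.1 = 491 < K2 = 540; K2/α21 = 540/1.6 = 338 < K1 = 540.
Since both are reversed, neither can invade when rare; the interior point is a saddle.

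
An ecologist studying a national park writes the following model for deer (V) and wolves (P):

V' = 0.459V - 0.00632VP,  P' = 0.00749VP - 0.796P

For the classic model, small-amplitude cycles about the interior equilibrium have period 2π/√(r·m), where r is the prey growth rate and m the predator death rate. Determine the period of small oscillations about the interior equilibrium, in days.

T ≈ 10.4 days

Here r = 0.459 and m = 0.796, so r·m = 0.365.
ω = √0.365 = 0.604 per day, hence T = 2π/ω ≈ 10.4 days.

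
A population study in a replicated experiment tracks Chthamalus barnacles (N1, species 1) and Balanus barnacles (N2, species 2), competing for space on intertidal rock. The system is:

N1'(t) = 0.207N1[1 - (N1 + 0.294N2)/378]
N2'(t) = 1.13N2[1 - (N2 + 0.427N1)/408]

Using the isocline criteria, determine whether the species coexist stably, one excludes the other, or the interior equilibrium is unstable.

stable coexistence

Compare the nullcline intercepts: K1/α12 = 378/0.294 = 1290 > K2 = 408; K2/α21 = 408/0.427 = 956 > K1 = 378.
Since both inequalities hold, each species can invade when rare, so the interior equilibrium is stable.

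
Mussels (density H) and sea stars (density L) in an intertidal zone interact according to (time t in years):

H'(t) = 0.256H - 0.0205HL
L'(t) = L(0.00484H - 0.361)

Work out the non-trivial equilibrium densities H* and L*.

Set dL/dt = 0 with L > 0: 0.00484H - 0.361 = 0, so H* = 0.361/0.00484 = 74.6.
Set dH/dt = 0 with H > 0: 0.256 - 0.0205L = 0, so L* = 0.256/0.0205 = 12.5.

H* ≈ 74.6, L* ≈ 12.5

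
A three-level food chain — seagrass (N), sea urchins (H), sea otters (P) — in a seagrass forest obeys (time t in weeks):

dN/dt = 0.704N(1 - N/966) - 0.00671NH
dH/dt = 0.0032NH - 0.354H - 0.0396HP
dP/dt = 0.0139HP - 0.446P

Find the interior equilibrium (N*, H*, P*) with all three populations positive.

From dP/dt = 0: 0.0139H* = 0.446, so H* = 32.1.
From dN/dt = 0: 0.704(1 - N*/966) = 0.00671·32.1, giving N* = 966·(1 - 0.306) = 671.
From dH/dt = 0: 0.0032·671 - 0.354 = 0.0396P*, so P* = 1.79/0.0396 = 45.2.

N* ≈ 671, H* ≈ 32.1, P* ≈ 45.2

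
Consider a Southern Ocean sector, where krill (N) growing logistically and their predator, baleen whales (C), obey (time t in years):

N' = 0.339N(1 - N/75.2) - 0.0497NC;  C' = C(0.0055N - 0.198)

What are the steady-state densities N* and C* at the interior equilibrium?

N* ≈ 36, C* ≈ 3.56

From dC/dt = 0 with C > 0: 0.0055N* = 0.198, so N* = 36.
Substitute into dN/dt = 0: 0.339(1 - 36/75.2) = 0.0497C*.
The bracket is 0.521, giving C* = 0.177/0.0497 = 3.56.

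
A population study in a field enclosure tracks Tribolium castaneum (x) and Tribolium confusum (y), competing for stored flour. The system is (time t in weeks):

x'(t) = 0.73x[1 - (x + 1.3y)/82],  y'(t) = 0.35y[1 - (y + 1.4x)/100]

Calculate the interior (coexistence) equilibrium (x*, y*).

Setting both brackets to zero gives the nullclines x + 1.3y = 82 and 1.4x + y = 100.
Substituting y = 100 - 1.4x into the first: x(1 - 1.3·1.4) = 82 - 1.3·100.
So x* = -48/-0.82 = 58.5, and then y* = 100 - 1.4·58.5 = 18.

x* ≈ 58.5, y* ≈ 18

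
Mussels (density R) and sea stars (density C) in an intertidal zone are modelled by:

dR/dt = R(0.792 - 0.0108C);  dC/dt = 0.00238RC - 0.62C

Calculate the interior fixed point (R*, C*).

R* ≈ 261, C* ≈ 73.3

Set dC/dt = 0 with C > 0: 0.00238R - 0.62 = 0, so R* = 0.62/0.00238 = 261.
Set dR/dt = 0 with R > 0: 0.792 - 0.0108C = 0, so C* = 0.792/0.0108 = 73.3.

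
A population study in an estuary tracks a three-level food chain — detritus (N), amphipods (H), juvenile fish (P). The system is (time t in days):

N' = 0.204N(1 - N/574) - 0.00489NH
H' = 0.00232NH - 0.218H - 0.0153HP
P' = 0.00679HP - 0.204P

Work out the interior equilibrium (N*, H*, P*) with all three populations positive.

From dP/dt = 0: 0.00679H* = 0.204, so H* = 30.
From dN/dt = 0: 0.204(1 - N*/574) = 0.00489·30, giving N* = 574·(1 - 0.72) = 161.
From dH/dt = 0: 0.00232·161 - 0.218 = 0.0153P*, so P* = 0.155/0.0153 = 10.1.

N* ≈ 161, H* ≈ 30, P* ≈ 10.1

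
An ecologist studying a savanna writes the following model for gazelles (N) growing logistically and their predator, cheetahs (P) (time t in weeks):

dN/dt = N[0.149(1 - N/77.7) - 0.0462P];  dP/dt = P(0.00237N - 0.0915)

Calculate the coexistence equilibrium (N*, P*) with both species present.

From dP/dt = 0 with P > 0: 0.00237N* = 0.0915, so N* = 38.6.
Substitute into dN/dt = 0: 0.149(1 - 38.6/77.7) = 0.0462P*.
The bracket is 0.503, giving P* = 0.075/0.0462 = 1.62.

N* ≈ 38.6, P* ≈ 1.62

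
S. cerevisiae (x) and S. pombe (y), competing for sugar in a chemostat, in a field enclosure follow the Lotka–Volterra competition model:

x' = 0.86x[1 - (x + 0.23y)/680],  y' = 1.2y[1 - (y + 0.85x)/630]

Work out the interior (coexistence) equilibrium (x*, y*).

Setting both brackets to zero gives the nullclines x + 0.23y = 680 and 0.85x + y = 630.
Substituting y = 630 - 0.85x into the first: x(1 - 0.23·0.85) = 680 - 0.23·630.
So x* = 535/0.804 = 665, and then y* = 630 - 0.85·665 = 64.6.

x* ≈ 665, y* ≈ 64.6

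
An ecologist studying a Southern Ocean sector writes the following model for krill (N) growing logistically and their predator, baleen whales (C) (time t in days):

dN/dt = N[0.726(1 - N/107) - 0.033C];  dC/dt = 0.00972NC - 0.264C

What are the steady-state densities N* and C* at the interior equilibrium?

N* ≈ 27.2, C* ≈ 16.4

From dC/dt = 0 with C > 0: 0.00972N* = 0.264, so N* = 27.2.
Substitute into dN/dt = 0: 0.726(1 - 27.2/107) = 0.033C*.
The bracket is 0.746, giving C* = 0.542/0.033 = 16.4.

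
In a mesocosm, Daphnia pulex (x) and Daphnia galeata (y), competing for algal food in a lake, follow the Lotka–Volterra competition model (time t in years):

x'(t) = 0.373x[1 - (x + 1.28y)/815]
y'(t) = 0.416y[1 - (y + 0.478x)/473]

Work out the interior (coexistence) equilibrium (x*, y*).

x* ≈ 540, y* ≈ 215

Setting both brackets to zero gives the nullclines x + 1.28y = 815 and 0.478x + y = 473.
Substituting y = 473 - 0.478x into the first: x(1 - 1.28·0.478) = 815 - 1.28·473.
So x* = 210/0.388 = 540, and then y* = 473 - 0.478·540 = 215.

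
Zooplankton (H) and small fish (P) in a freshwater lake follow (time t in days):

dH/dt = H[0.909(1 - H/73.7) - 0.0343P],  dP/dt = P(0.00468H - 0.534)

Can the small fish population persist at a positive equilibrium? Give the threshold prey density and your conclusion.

Threshold H = 114; K < 114, so no, the predator goes extinct.

The predator equation gives dP/dt > 0 only when H > 0.534/0.00468 = 114.
Without the predator, H → K = 73.7. Since 73.7 < 114, the predator cannot invade.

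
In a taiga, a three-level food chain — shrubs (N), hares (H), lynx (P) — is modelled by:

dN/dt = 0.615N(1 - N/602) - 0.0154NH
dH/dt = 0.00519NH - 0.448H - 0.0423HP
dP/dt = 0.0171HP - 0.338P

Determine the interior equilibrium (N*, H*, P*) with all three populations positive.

N* ≈ 304, H* ≈ 19.8, P* ≈ 26.7

From dP/dt = 0: 0.0171H* = 0.338, so H* = 19.8.
From dN/dt = 0: 0.615(1 - N*/602) = 0.0154·19.8, giving N* = 602·(1 - 0.495) = 304.
From dH/dt = 0: 0.00519·304 - 0.448 = 0.0423P*, so P* = 1.13/0.0423 = 26.7.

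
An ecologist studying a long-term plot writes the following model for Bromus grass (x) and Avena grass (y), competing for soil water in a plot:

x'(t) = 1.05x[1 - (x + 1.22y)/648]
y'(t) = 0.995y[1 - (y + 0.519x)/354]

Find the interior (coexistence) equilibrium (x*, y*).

Setting both brackets to zero gives the nullclines x + 1.22y = 648 and 0.519x + y = 354.
Substituting y = 354 - 0.519x into the first: x(1 - 1.22·0.519) = 648 - 1.22·354.
So x* = 216/0.367 = 589, and then y* = 354 - 0.519·589 = 48.2.

x* ≈ 589, y* ≈ 48.2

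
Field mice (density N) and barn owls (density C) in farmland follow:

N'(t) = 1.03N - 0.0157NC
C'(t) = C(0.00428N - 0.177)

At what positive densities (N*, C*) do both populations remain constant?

N* ≈ 41.4, C* ≈ 65.6

Set dC/dt = 0 with C > 0: 0.00428N - 0.177 = 0, so N* = 0.177/0.00428 = 41.4.
Set dN/dt = 0 with N > 0: 1.03 - 0.0157C = 0, so C* = 1.03/0.0157 = 65.6.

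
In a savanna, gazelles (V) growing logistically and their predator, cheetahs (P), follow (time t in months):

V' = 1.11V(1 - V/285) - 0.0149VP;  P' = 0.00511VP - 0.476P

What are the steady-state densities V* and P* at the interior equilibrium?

V* ≈ 93.2, P* ≈ 50.1

From dP/dt = 0 with P > 0: 0.00511V* = 0.476, so V* = 93.2.
Substitute into dV/dt = 0: 1.11(1 - 93.2/285) = 0.0149P*.
The bracket is 0.673, giving P* = 0.747/0.0149 = 50.1.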